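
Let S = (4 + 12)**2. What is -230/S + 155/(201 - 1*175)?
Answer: 8425/1664 ≈ 5.0631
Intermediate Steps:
S = 256 (S = 16**2 = 256)
-230/S + 155/(201 - 1*175) = -230/256 + 155/(201 - 1*175) = -230*1/256 + 155/(201 - 175) = -115/128 + 155/26 = 8425/1664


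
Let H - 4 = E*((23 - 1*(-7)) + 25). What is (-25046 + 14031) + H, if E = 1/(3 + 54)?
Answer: -627572/57 ≈ -11010.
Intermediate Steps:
E = 1/57 ≈ 0.017544
H = 283/57 (H = 4 + ((23 - 1*(-7)) + 25)/57 = 4 + ((23 + 7) + 25)/57 = 4 + (30 + 25)/57 = 4 + (1/57)*55 = 4 + 55/57 = 283/57 ≈ 4.9649)
(-25046 + 14031) + H = (-25046 + 14031) + 283/57 = -11015 + 283/57 = -627572/57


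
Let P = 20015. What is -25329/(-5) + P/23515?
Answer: 119142302/23515 ≈ 5066.6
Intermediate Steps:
-25329/(-5) + P/23515 = -25329/(-5) + 20015/23515 = -25329*(-⅕) + 20015*(1/23515) = 25329/5 + 4003/4703 = 119142302/23515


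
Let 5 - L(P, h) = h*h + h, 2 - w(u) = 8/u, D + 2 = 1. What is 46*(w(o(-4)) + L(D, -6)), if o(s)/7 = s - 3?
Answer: -51474/49 ≈ -1050.5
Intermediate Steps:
D = -1 (D = -2 + 1 = -1)
o(s) = -21 + 7*s (o(s) = 7*(s - 3) = 7*(-3 + s) = -21 + 7*s)
w(u) = 2 - 8/u
L(P, h) = 5 - h - h**2 (L(P, h) = 5 - (h*h + h) = 5 - (h**2 + h) = 5 - (h + h**2) = 5 + (-h - h**2) = 5 - h - h**2)
46*(w(o(-4)) + L(D, -6)) = 46*((2 - 8/(-21 + 7*(-4))) + (5 - 1*(-6) - 1*(-6)**2)) = 46*((2 - 8/(-21 - 28)) + (5 + 6 - 1*36)) = 46*((2 - 8/(-49)) + (5 + 6 - 36)) = 46*((2 - 8*(-1/49)) - 25) = 46*((2 + 8/49) - 25) = 46*(106/49 - 25) = 46*(-1119/49) = -51474/49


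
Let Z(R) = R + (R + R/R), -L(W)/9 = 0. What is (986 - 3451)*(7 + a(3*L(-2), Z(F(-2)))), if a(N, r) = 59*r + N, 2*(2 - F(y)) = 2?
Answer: -453560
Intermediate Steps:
F(y) = 1 (F(y) = 2 - 1/2*2 = 2 - 1 = 1)
L(W) = 0 (L(W) = -9*0 = 0)
Z(R) = 1 + 2*R (Z(R) = R + (R + 1) = R + (1 + R) = 1 + 2*R)
a(N, r) = N + 59*r
(986 - 3451)*(7 + a(3*L(-2), Z(F(-2)))) = (986 - 3451)*(7 + (3*0 + 59*(1 + 2*1))) = -2465*(7 + (0 + 59*(1 + 2))) = -2465*(7 + (0 + 59*3)) = -2465*(7 + (0 + 177)) = -2465*(7 + 177) = -2465*184 = -453560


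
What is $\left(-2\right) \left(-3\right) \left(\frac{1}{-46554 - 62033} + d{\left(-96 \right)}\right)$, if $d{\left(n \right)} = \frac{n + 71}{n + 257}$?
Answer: $- \frac{16289016}{17482507} \approx -0.93173$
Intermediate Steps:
$d{\left(n \right)} = \frac{71 + n}{257 + n}$
$\left(-2\right) \left(-3\right) \left(\frac{1}{-46554 - 62033} + d{\left(-96 \right)}\right) = \left(-2\right) \left(-3\right) \left(\frac{1}{-46554 - 62033} + \frac{71 - 96}{257 - 96}\right) = 6 \left(\frac{1}{-108587} + \frac{1}{161} \left(-25\right)\right) = 6 \left(- \frac{1}{108587} + \frac{1}{161} \left(-25\right)\right) = 6 \left(- \frac{1}{108587} - \frac{25}{161}\right) = 6 \left(- \frac{2714836}{17482507}\right) = - \frac{16289016}{17482507}$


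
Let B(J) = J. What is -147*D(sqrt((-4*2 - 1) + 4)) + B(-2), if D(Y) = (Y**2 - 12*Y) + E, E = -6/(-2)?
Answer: 292 + 1764*I*sqrt(5) ≈ 292.0 + 3944.4*I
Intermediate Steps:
E = 3 (E = -6*(-1/2) = 3)
D(Y) = 3 + Y**2 - 12*Y (D(Y) = (Y**2 - 12*Y) + 3 = 3 + Y**2 - 12*Y)
-147*D(sqrt((-4*2 - 1) + 4)) + B(-2) = -147*(3 + (sqrt((-4*2 - 1) + 4))**2 - 12*sqrt((-4*2 - 1) + 4)) - 2 = -147*(3 + (sqrt((-8 - 1) + 4))**2 - 12*sqrt((-8 - 1) + 4)) - 2 = -147*(3 + (sqrt(-9 + 4))**2 - 12*sqrt(-9 + 4)) - 2 = -147*(3 + (sqrt(-5))**2 - 12*I*sqrt(5)) - 2 = -147*(3 + (I*sqrt(5))**2 - 12*I*sqrt(5)) - 2 = -147*(3 - 5 - 12*I*sqrt(5)) - 2 = -147*(-2 - 12*I*sqrt(5)) - 2 = (294 + 1764*I*sqrt(5)) - 2 = 292 + 1764*I*sqrt(5)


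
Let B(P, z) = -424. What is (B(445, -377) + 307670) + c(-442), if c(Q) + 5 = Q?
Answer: 306799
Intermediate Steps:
c(Q) = -5 + Q
(B(445, -377) + 307670) + c(-442) = (-424 + 307670) + (-5 - 442) = 307246 - 447 = 306799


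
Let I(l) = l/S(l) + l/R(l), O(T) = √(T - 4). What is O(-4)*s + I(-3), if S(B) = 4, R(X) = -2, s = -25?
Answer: ¾ - 50*I*√2 ≈ 0.75 - 70.711*I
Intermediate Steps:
O(T) = √(-4 + T)
I(l) = -l/4 (I(l) = l/4 + l/(-2) = l*(¼) + l*(-½) = l/4 - l/2 = -l/4)
O(-4)*s + I(-3) = √(-4 - 4)*(-25) - ¼*(-3) = √(-8)*(-25) + ¾ = (2*I*√2)*(-25) + ¾ = -50*I*√2 + ¾ = ¾ - 50*I*√2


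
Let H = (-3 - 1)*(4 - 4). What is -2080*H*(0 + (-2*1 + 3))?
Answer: 0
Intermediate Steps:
H = 0 (H = -4*0 = 0)
-2080*H*(0 + (-2*1 + 3)) = -0*(0 + (-2*1 + 3)) = -0*(0 + (-2 + 3)) = -0*(0 + 1) = -0 = -2080*0 = 0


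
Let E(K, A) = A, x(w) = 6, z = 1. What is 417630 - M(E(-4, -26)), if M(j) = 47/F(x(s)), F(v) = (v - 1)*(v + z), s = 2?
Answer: 14617003/35 ≈ 4.1763e+5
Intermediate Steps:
F(v) = (1 + v)*(-1 + v) (F(v) = (v - 1)*(v + 1) = (-1 + v)*(1 + v) = (1 + v)*(-1 + v))
M(j) = 47/35 (M(j) = 47/(-1 + 6**2) = 47/(-1 + 36) = 47/35)
417630 - M(E(-4, -26)) = 417630 - 1*47/35 = 417630 - 47/35 = 14617003/35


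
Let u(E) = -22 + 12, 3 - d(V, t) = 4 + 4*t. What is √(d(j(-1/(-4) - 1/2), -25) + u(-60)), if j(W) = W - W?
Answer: √89 ≈ 9.4340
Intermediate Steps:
j(W) = 0
d(V, t) = -1 - 4*t (d(V, t) = 3 - (4 + 4*t) = 3 + (-4 - 4*t) = -1 - 4*t)
u(E) = -10
√(d(j(-1/(-4) - 1/2), -25) + u(-60)) = √((-1 - 4*(-25)) - 10) = √((-1 + 100) - 10) = √(99 - 10) = √89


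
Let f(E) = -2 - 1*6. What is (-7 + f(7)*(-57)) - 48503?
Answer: -48054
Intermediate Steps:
f(E) = -8 (f(E) = -2 - 6 = -8)
(-7 + f(7)*(-57)) - 48503 = (-7 - 8*(-57)) - 48503 = (-7 + 456) - 48503 = 449 - 48503 = -48054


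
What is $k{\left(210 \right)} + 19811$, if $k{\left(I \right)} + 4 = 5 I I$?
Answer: $240307$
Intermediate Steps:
$k{\left(I \right)} = -4 + 5 I^{2}$ ($k{\left(I \right)} = -4 + 5 I I = -4 + 5 I^{2}$)
$k{\left(210 \right)} + 19811 = \left(-4 + 5 \cdot 210^{2}\right) + 19811 = \left(-4 + 5 \cdot 44100\right) + 19811 = \left(-4 + 220500\right) + 19811 = 220496 + 19811 = 240307$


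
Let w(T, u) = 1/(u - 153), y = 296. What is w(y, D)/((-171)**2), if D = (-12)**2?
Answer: -1/263169 ≈ -3.7998e-6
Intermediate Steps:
D = 144
w(T, u) = 1/(-153 + u)
w(y, D)/((-171)**2) = 1/((-153 + 144)*((-171)**2)) = 1/(-9*29241) = -1/9*1/29241 = -1/263169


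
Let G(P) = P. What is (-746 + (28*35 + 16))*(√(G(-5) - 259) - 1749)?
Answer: -437250 + 500*I*√66 ≈ -4.3725e+5 + 4062.0*I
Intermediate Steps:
(-746 + (28*35 + 16))*(√(G(-5) - 259) - 1749) = (-746 + (28*35 + 16))*(√(-5 - 259) - 1749) = (-746 + (980 + 16))*(√(-264) - 1749) = (-746 + 996)*(2*I*√66 - 1749) = 250*(-1749 + 2*I*√66) = -437250 + 500*I*√66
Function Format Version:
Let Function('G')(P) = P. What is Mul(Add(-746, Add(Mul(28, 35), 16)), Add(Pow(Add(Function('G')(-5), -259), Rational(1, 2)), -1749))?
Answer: Add(-437250, Mul(500, I, Pow(66, Rational(1, 2)))) ≈ Add(-4.3725e+5, Mul(4062.0, I))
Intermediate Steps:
Mul(Add(-746, Add(Mul(28, 35), 16)), Add(Pow(Add(Function('G')(-5), -259), Rational(1, 2)), -1749)) = Mul(Add(-746, Add(Mul(28, 35), 16)), Add(Pow(Add(-5, -259), Rational(1, 2)), -1749)) = Mul(Add(-746, Add(980, 16)), Add(Pow(-264, Rational(1, 2)), -1749)) = Mul(Add(-746, 996), Add(Mul(2, I, Pow(66, Rational(1, 2))), -1749)) = Mul(250, Add(-1749, Mul(2, I, Pow(66, Rational(1, 2))))) = Add(-437250, Mul(500, I, Pow(66, Rational(1, 2))))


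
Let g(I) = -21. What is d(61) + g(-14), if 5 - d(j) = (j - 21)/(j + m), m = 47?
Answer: -442/27 ≈ -16.370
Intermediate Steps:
d(j) = 5 - (-21 + j)/(47 + j) (d(j) = 5 - (j - 21)/(j + 47) = 5 - (-21 + j)/(47 + j))
d(61) + g(-14) = 4*(64 + 61)/(47 + 61) - 21 = 4*125/108 - 21 = 4*(1/108)*125 - 21 = 125/27 - 21 = -442/27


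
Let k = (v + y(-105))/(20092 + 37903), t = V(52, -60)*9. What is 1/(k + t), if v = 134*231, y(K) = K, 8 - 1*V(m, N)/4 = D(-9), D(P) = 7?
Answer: 8285/302667 ≈ 0.027373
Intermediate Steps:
V(m, N) = 4 (V(m, N) = 32 - 4*7 = 32 - 28 = 4)
v = 30954
t = 36 (t = 4*9 = 36)
k = 4407/8285 (k = (30954 - 105)/(20092 + 37903) = 30849/57995 = 30849*(1/57995) = 4407/8285 ≈ 0.53193)
1/(k + t) = 1/(4407/8285 + 36) = 1/(302667/8285) = 8285/302667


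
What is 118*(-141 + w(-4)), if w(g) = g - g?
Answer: -16638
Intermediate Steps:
w(g) = 0
118*(-141 + w(-4)) = 118*(-141 + 0) = 118*(-141) = -16638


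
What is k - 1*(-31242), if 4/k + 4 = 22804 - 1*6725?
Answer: 502215154/16075 ≈ 31242.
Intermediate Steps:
k = 4/16075 (k = 4/(-4 + (22804 - 1*6725)) = 4/(-4 + (22804 - 6725)) = 4/(-4 + 16079) = 4/16075 ≈ 0.00024883)
k - 1*(-31242) = 4/16075 - 1*(-31242) = 4/16075 + 31242 = 502215154/16075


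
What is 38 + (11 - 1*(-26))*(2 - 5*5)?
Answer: -813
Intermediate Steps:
38 + (11 - 1*(-26))*(2 - 5*5) = 38 + (11 + 26)*(2 - 25) = 38 + 37*(-23) = 38 - 851 = -813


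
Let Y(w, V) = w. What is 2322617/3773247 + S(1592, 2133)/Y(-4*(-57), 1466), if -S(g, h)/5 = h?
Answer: -13237374193/286766772 ≈ -46.161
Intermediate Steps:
S(g, h) = -5*h
2322617/3773247 + S(1592, 2133)/Y(-4*(-57), 1466) = 2322617/3773247 + (-5*2133)/((-4*(-57))) = 2322617*(1/3773247) - 10665/228 = 2322617/3773247 - 10665*1/228 = 2322617/3773247 - 3555/76 = -13237374193/286766772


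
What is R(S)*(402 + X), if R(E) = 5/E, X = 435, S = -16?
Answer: -4185/16 ≈ -261.56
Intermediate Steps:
R(S)*(402 + X) = (5/(-16))*(402 + 435) = (5*(-1/16))*837 = -5/16*837 = -4185/16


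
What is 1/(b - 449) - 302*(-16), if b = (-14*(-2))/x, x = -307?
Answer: 666192365/137871 ≈ 4832.0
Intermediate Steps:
b = -28/307 (b = -14*(-2)/(-307) = 28*(-1/307) = -28/307 ≈ -0.091205)
1/(b - 449) - 302*(-16) = 1/(-28/307 - 449) - 302*(-16) = 1/(-137871/307) + 4832 = -307/137871 + 4832 = 666192365/137871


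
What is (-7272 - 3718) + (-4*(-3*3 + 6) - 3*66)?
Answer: -11176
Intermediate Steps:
(-7272 - 3718) + (-4*(-3*3 + 6) - 3*66) = -10990 + (-4*(-9 + 6) - 198) = -10990 + (-4*(-3) - 198) = -10990 + (12 - 198) = -10990 - 186 = -11176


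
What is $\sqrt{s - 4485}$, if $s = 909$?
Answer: $2 i \sqrt{894} \approx 59.8 i$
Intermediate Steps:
$\sqrt{s - 4485} = \sqrt{909 - 4485} = \sqrt{-3576} = 2 i \sqrt{894}$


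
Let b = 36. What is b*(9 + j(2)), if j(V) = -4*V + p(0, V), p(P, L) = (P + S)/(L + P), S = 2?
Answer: 72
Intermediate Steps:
p(P, L) = (2 + P)/(L + P) (p(P, L) = (P + 2)/(L + P) = (2 + P)/(L + P))
j(V) = -4*V + 2/V (j(V) = -4*V + (2 + 0)/(V + 0) = -4*V + 2/V)
b*(9 + j(2)) = 36*(9 + (-4*2 + 2/2)) = 36*(9 + (-8 + 2*(½))) = 36*(9 + (-8 + 1)) = 36*(9 - 7) = 36*2 = 72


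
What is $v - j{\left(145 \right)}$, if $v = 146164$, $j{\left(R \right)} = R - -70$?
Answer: $145949$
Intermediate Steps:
$j{\left(R \right)} = 70 + R$ ($j{\left(R \right)} = R + 70 = 70 + R$)
$v - j{\left(145 \right)} = 146164 - \left(70 + 145\right) = 146164 - 215 = 145949$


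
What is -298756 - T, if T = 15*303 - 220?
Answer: -303081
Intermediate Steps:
T = 4325 (T = 4545 - 220 = 4325)
-298756 - T = -298756 - 1*4325 = -298756 - 4325 = -303081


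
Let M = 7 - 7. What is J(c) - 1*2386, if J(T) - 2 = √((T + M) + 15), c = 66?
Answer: -2375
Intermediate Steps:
M = 0
J(T) = 2 + √(15 + T) (J(T) = 2 + √((T + 0) + 15) = 2 + √(T + 15) = 2 + √(15 + T))
J(c) - 1*2386 = (2 + √(15 + 66)) - 1*2386 = (2 + √81) - 2386 = (2 + 9) - 2386 = 11 - 2386 = -2375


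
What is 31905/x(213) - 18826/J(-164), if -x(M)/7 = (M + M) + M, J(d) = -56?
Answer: 93449/284 ≈ 329.05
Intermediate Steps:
x(M) = -21*M (x(M) = -7*((M + M) + M) = -7*(2*M + M) = -21*M)
31905/x(213) - 18826/J(-164) = 31905/((-21*213)) - 18826/(-56) = 31905/(-4473) - 18826*(-1/56) = 31905*(-1/4473) + 9413/28 = -3545/497 + 9413/28 = 93449/284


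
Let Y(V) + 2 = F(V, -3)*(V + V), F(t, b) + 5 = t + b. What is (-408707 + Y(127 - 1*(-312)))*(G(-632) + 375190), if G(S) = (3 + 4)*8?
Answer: -11366576586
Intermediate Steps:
G(S) = 56 (G(S) = 7*8 = 56)
F(t, b) = -5 + b + t (F(t, b) = -5 + (t + b) = -5 + (b + t) = -5 + b + t)
Y(V) = -2 + 2*V*(-8 + V) (Y(V) = -2 + (-5 - 3 + V)*(V + V) = -2 + (-8 + V)*(2*V) = -2 + 2*V*(-8 + V))
(-408707 + Y(127 - 1*(-312)))*(G(-632) + 375190) = (-408707 + (-2 + 2*(127 - 1*(-312))*(-8 + (127 - 1*(-312)))))*(56 + 375190) = (-408707 + (-2 + 2*(127 + 312)*(-8 + (127 + 312))))*375246 = (-408707 + (-2 + 2*439*(-8 + 439)))*375246 = (-408707 + (-2 + 2*439*431))*375246 = (-408707 + (-2 + 378418))*375246 = (-408707 + 378416)*375246 = -30291*375246 = -11366576586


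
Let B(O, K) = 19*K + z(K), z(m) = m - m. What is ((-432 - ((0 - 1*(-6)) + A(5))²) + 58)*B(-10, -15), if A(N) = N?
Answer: 141075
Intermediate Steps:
z(m) = 0
B(O, K) = 19*K (B(O, K) = 19*K + 0 = 19*K)
((-432 - ((0 - 1*(-6)) + A(5))²) + 58)*B(-10, -15) = ((-432 - ((0 - 1*(-6)) + 5)²) + 58)*(19*(-15)) = ((-432 - ((0 + 6) + 5)²) + 58)*(-285) = ((-432 - (6 + 5)²) + 58)*(-285) = ((-432 - 1*11²) + 58)*(-285) = ((-432 - 1*121) + 58)*(-285) = ((-432 - 121) + 58)*(-285) = (-553 + 58)*(-285) = -495*(-285) = 141075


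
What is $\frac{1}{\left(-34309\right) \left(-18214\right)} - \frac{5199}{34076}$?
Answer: $- \frac{232062608357}{1521016642684} \approx -0.15257$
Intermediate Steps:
$\frac{1}{\left(-34309\right) \left(-18214\right)} - \frac{5199}{34076} = \left(- \frac{1}{34309}\right) \left(- \frac{1}{18214}\right) - \frac{5199}{34076} = \frac{1}{624904126} - \frac{5199}{34076} = - \frac{232062608357}{1521016642684}$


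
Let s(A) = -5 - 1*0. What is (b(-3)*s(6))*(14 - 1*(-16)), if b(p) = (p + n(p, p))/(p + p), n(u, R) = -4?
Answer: -175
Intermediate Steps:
b(p) = (-4 + p)/(2*p) (b(p) = (p - 4)/(p + p) = (-4 + p)/((2*p)) = (-4 + p)*(1/(2*p)) = (-4 + p)/(2*p))
s(A) = -5 (s(A) = -5 + 0 = -5)
(b(-3)*s(6))*(14 - 1*(-16)) = (((1/2)*(-4 - 3)/(-3))*(-5))*(14 - 1*(-16)) = (((1/2)*(-1/3)*(-7))*(-5))*(14 + 16) = ((7/6)*(-5))*30 = -35/6*30 = -175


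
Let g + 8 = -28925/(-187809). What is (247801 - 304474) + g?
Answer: -10645173004/187809 ≈ -56681.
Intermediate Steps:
g = -1473547/187809 (g = -8 - 28925/(-187809) = -8 - 28925*(-1/187809) = -8 + 28925/187809 = -1473547/187809 ≈ -7.8460)
(247801 - 304474) + g = (247801 - 304474) - 1473547/187809 = -56673 - 1473547/187809 = -10645173004/187809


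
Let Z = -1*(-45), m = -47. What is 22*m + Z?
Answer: -989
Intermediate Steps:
Z = 45
22*m + Z = 22*(-47) + 45 = -1034 + 45 = -989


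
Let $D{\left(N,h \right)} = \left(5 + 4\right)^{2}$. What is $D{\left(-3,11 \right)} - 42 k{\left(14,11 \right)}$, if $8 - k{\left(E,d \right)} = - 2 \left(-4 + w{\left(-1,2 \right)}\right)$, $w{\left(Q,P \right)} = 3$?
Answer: $-171$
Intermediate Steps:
$k{\left(E,d \right)} = 6$ ($k{\left(E,d \right)} = 8 - - 2 \left(-4 + 3\right) = 8 - \left(-2\right) \left(-1\right) = 8 - 2 = 6$)
$D{\left(N,h \right)} = 81$ ($D{\left(N,h \right)} = 9^{2} = 81$)
$D{\left(-3,11 \right)} - 42 k{\left(14,11 \right)} = 81 - 252 = -171$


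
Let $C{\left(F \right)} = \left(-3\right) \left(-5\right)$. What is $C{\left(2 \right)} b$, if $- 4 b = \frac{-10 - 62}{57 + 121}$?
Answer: $\frac{135}{89} \approx 1.5169$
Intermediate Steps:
$C{\left(F \right)} = 15$
$b = \frac{9}{89}$ ($b = - \frac{\left(-10 - 62\right) \frac{1}{57 + 121}}{4} = - \frac{\left(-72\right) \frac{1}{178}}{4} = \left(- \frac{1}{4}\right) \left(- \frac{36}{89}\right) = \frac{9}{89} \approx 0.10112$)
$C{\left(2 \right)} b = 15 \cdot \frac{9}{89} = \frac{135}{89}$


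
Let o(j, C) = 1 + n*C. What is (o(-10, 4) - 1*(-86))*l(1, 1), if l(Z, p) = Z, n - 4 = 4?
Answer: 119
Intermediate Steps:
n = 8 (n = 4 + 4 = 8)
o(j, C) = 1 + 8*C
(o(-10, 4) - 1*(-86))*l(1, 1) = ((1 + 8*4) - 1*(-86))*1 = ((1 + 32) + 86)*1 = (33 + 86)*1 = 119*1 = 119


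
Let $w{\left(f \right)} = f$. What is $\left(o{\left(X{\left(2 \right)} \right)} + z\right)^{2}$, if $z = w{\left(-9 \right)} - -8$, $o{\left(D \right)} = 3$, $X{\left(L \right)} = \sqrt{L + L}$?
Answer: $4$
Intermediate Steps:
$X{\left(L \right)} = \sqrt{2} \sqrt{L}$ ($X{\left(L \right)} = \sqrt{2 L} = \sqrt{2} \sqrt{L}$)
$z = -1$ ($z = -9 - -8 = -9 + 8 = -1$)
$\left(o{\left(X{\left(2 \right)} \right)} + z\right)^{2} = \left(3 - 1\right)^{2} = 2^{2} = 4$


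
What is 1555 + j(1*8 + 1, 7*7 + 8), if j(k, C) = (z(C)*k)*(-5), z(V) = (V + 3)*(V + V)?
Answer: -306245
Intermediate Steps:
z(V) = 2*V*(3 + V) (z(V) = (3 + V)*(2*V) = 2*V*(3 + V))
j(k, C) = -10*C*k*(3 + C) (j(k, C) = ((2*C*(3 + C))*k)*(-5) = (2*C*k*(3 + C))*(-5) = -10*C*k*(3 + C))
1555 + j(1*8 + 1, 7*7 + 8) = 1555 - 10*(7*7 + 8)*(1*8 + 1)*(3 + (7*7 + 8)) = 1555 - 10*(49 + 8)*(8 + 1)*(3 + (49 + 8)) = 1555 - 10*57*9*(3 + 57) = 1555 - 10*57*9*60 = 1555 - 307800 = -306245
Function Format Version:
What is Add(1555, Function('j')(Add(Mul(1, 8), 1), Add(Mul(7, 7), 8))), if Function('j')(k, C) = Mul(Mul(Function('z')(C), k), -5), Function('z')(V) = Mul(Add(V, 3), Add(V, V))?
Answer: -306245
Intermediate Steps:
Function('z')(V) = Mul(2, V, Add(3, V)) (Function('z')(V) = Mul(Add(3, V), Mul(2, V)) = Mul(2, V, Add(3, V)))
Function('j')(k, C) = Mul(-10, C, k, Add(3, C)) (Function('j')(k, C) = Mul(Mul(Mul(2, C, Add(3, C)), k), -5) = Mul(Mul(2, C, k, Add(3, C)), -5) = Mul(-10, C, k, Add(3, C)))
Add(1555, Function('j')(Add(Mul(1, 8), 1), Add(Mul(7, 7), 8))) = Add(1555, Mul(-10, Add(Mul(7, 7), 8), Add(Mul(1, 8), 1), Add(3, Add(Mul(7, 7), 8)))) = Add(1555, Mul(-10, Add(49, 8), Add(8, 1), Add(3, Add(49, 8)))) = Add(1555, Mul(-10, 57, 9, Add(3, 57))) = Add(1555, Mul(-10, 57, 9, 60)) = Add(1555, -307800) = -306245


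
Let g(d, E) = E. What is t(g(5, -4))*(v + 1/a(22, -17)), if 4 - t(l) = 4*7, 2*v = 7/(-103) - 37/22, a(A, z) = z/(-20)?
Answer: -139410/19261 ≈ -7.2379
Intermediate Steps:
a(A, z) = -z/20 (a(A, z) = z*(-1/20) = -z/20)
v = -3965/4532 (v = (7/(-103) - 37/22)/2 = (7*(-1/103) - 37*1/22)/2 = (-7/103 - 37/22)/2 = (1/2)*(-3965/2266) = -3965/4532 ≈ -0.87489)
t(l) = -24 (t(l) = 4 - 4*7 = 4 - 1*28 = 4 - 28 = -24)
t(g(5, -4))*(v + 1/a(22, -17)) = -24*(-3965/4532 + 1/(-1/20*(-17))) = -24*(-3965/4532 + 1/(17/20)) = -24*(-3965/4532 + 20/17) = -24*23235/77044 = -139410/19261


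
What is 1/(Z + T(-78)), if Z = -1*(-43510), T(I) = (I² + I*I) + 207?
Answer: 1/55885 ≈ 1.7894e-5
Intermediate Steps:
T(I) = 207 + 2*I² (T(I) = (I² + I²) + 207 = 2*I² + 207 = 207 + 2*I²)
Z = 43510
1/(Z + T(-78)) = 1/(43510 + (207 + 2*(-78)²)) = 1/(43510 + (207 + 2*6084)) = 1/(43510 + (207 + 12168)) = 1/(43510 + 12375) = 1/55885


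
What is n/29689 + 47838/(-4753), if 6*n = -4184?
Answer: -610104346/60476493 ≈ -10.088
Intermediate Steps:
n = -2092/3 (n = (1/6)*(-4184) = -2092/3 ≈ -697.33)
n/29689 + 47838/(-4753) = -2092/3/29689 + 47838/(-4753) = -2092/3*1/29689 + 47838*(-1/4753) = -2092/89067 - 6834/679 = -610104346/60476493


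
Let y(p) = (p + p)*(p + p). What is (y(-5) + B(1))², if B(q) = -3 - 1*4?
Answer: 8649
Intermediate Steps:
B(q) = -7 (B(q) = -3 - 4 = -7)
y(p) = 4*p² (y(p) = (2*p)*(2*p) = 4*p²)
(y(-5) + B(1))² = (4*(-5)² - 7)² = (4*25 - 7)² = (100 - 7)² = 93² = 8649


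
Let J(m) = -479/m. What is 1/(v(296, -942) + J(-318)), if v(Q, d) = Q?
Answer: 318/94607 ≈ 0.0033613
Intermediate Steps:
1/(v(296, -942) + J(-318)) = 1/(296 - 479/(-318)) = 1/(296 - 479*(-1/318)) = 1/(296 + 479/318) = 1/(94607/318) = 318/94607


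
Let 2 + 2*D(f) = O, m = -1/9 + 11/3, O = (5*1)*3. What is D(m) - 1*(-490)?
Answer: 993/2 ≈ 496.50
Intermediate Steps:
O = 15 (O = 5*3 = 15)
m = 32/9 (m = -1*1/9 + 11*(1/3) = -1/9 + 11/3 = 32/9 ≈ 3.5556)
D(f) = 13/2 (D(f) = -1 + (1/2)*15 = -1 + 15/2 = 13/2)
D(m) - 1*(-490) = 13/2 - 1*(-490) = 13/2 + 490 = 993/2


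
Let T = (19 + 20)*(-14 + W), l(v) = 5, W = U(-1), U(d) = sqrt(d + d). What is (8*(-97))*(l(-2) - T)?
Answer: -427576 + 30264*I*sqrt(2) ≈ -4.2758e+5 + 42800.0*I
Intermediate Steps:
U(d) = sqrt(2)*sqrt(d) (U(d) = sqrt(2*d) = sqrt(2)*sqrt(d))
W = I*sqrt(2) (W = sqrt(2)*sqrt(-1) = sqrt(2)*I = I*sqrt(2) ≈ 1.4142*I)
T = -546 + 39*I*sqrt(2) (T = (19 + 20)*(-14 + I*sqrt(2)) = 39*(-14 + I*sqrt(2)) = -546 + 39*I*sqrt(2) ≈ -546.0 + 55.154*I)
(8*(-97))*(l(-2) - T) = (8*(-97))*(5 - (-546 + 39*I*sqrt(2))) = -776*(5 + (546 - 39*I*sqrt(2))) = -776*(551 - 39*I*sqrt(2)) = -427576 + 30264*I*sqrt(2)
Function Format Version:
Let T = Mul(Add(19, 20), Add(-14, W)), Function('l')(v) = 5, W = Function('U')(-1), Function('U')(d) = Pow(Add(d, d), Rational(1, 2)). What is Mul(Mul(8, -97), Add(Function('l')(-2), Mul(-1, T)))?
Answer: Add(-427576, Mul(30264, I, Pow(2, Rational(1, 2)))) ≈ Add(-4.2758e+5, Mul(42800., I))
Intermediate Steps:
Function('U')(d) = Mul(Pow(2, Rational(1, 2)), Pow(d, Rational(1, 2))) (Function('U')(d) = Pow(Mul(2, d), Rational(1, 2)) = Mul(Pow(2, Rational(1, 2)), Pow(d, Rational(1, 2))))
W = Mul(I, Pow(2, Rational(1, 2))) (W = Mul(Pow(2, Rational(1, 2)), Pow(-1, Rational(1, 2))) = Mul(Pow(2, Rational(1, 2)), I) = Mul(I, Pow(2, Rational(1, 2))) ≈ Mul(1.4142, I))
T = Add(-546, Mul(39, I, Pow(2, Rational(1, 2)))) (T = Mul(Add(19, 20), Add(-14, Mul(I, Pow(2, Rational(1, 2))))) = Mul(39, Add(-14, Mul(I, Pow(2, Rational(1, 2))))) = Add(-546, Mul(39, I, Pow(2, Rational(1, 2)))) ≈ Add(-546.00, Mul(55.154, I)))
Mul(Mul(8, -97), Add(Function('l')(-2), Mul(-1, T))) = Mul(Mul(8, -97), Add(5, Mul(-1, Add(-546, Mul(39, I, Pow(2, Rational(1, 2))))))) = Mul(-776, Add(5, Add(546, Mul(-39, I, Pow(2, Rational(1, 2)))))) = Mul(-776, Add(551, Mul(-39, I, Pow(2, Rational(1, 2))))) = Add(-427576, Mul(30264, I, Pow(2, Rational(1, 2))))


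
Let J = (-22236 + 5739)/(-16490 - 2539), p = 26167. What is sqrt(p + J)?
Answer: 2*sqrt(263207193385)/6343 ≈ 161.76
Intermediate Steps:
J = 5499/6343 (J = -16497/(-19029) = -16497*(-1/19029) = 5499/6343 ≈ 0.86694)
sqrt(p + J) = sqrt(26167 + 5499/6343) = sqrt(165982780/6343) = 2*sqrt(263207193385)/6343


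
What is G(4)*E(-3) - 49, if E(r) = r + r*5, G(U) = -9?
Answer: 113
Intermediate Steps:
E(r) = 6*r (E(r) = r + 5*r = 6*r)
G(4)*E(-3) - 49 = -54*(-3) - 49 = -9*(-18) - 49 = 162 - 49 = 113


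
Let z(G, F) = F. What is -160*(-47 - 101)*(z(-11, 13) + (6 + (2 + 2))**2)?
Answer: 2675840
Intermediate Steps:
-160*(-47 - 101)*(z(-11, 13) + (6 + (2 + 2))**2) = -160*(-47 - 101)*(13 + (6 + (2 + 2))**2) = -(-23680)*(13 + (6 + 4)**2) = -(-23680)*(13 + 10**2) = -(-23680)*(13 + 100) = -(-23680)*113 = -160*(-16724) = 2675840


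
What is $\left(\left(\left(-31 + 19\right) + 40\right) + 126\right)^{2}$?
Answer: $23716$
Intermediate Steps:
$\left(\left(\left(-31 + 19\right) + 40\right) + 126\right)^{2} = \left(\left(-12 + 40\right) + 126\right)^{2} = \left(28 + 126\right)^{2} = 154^{2} = 23716$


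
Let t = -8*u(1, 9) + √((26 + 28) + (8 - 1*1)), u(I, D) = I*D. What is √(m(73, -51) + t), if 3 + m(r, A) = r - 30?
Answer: √(-32 + √61) ≈ 4.9183*I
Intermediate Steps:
u(I, D) = D*I
m(r, A) = -33 + r (m(r, A) = -3 + (r - 30) = -3 + (-30 + r) = -33 + r)
t = -72 + √61 (t = -72 + √((26 + 28) + (8 - 1*1)) = -8*9 + √(54 + (8 - 1)) = -72 + √(54 + 7) = -72 + √61 ≈ -64.190)
√(m(73, -51) + t) = √((-33 + 73) + (-72 + √61)) = √(40 + (-72 + √61)) = √(-32 + √61)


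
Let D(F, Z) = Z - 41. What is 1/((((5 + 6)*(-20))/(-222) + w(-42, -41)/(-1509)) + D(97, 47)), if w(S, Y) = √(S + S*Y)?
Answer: 2724147903/19044205958 + 2065821*√105/38088411916 ≈ 0.14360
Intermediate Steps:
D(F, Z) = -41 + Z
1/((((5 + 6)*(-20))/(-222) + w(-42, -41)/(-1509)) + D(97, 47)) = 1/((((5 + 6)*(-20))/(-222) + √(-42*(1 - 41))/(-1509)) + (-41 + 47)) = 1/(((11*(-20))*(-1/222) + √(-42*(-40))*(-1/1509)) + 6) = 1/((-220*(-1/222) + √1680*(-1/1509)) + 6) = 1/((110/111 + (4*√105)*(-1/1509)) + 6) = 1/((110/111 - 4*√105/1509) + 6) = 1/(776/111 - 4*√105/1509)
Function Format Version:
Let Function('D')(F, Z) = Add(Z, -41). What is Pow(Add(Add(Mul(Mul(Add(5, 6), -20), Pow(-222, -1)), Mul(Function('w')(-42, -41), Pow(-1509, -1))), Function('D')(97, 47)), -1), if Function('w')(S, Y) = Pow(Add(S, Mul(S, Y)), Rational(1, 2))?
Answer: Add(Rational(2724147903, 19044205958), Mul(Rational(2065821, 38088411916), Pow(105, Rational(1, 2)))) ≈ 0.14360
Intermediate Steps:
Function('D')(F, Z) = Add(-41, Z)
Pow(Add(Add(Mul(Mul(Add(5, 6), -20), Pow(-222, -1)), Mul(Function('w')(-42, -41), Pow(-1509, -1))), Function('D')(97, 47)), -1) = Pow(Add(Add(Mul(Mul(Add(5, 6), -20), Pow(-222, -1)), Mul(Pow(Mul(-42, Add(1, -41)), Rational(1, 2)), Pow(-1509, -1))), Add(-41, 47)), -1) = Pow(Add(Add(Mul(Mul(11, -20), Rational(-1, 222)), Mul(Pow(Mul(-42, -40), Rational(1, 2)), Rational(-1, 1509))), 6), -1) = Pow(Add(Add(Mul(-220, Rational(-1, 222)), Mul(Pow(1680, Rational(1, 2)), Rational(-1, 1509))), 6), -1) = Pow(Add(Add(Rational(110, 111), Mul(Mul(4, Pow(105, Rational(1, 2))), Rational(-1, 1509))), 6), -1) = Pow(Add(Add(Rational(110, 111), Mul(Rational(-4, 1509), Pow(105, Rational(1, 2)))), 6), -1) = Pow(Add(Rational(776, 111), Mul(Rational(-4, 1509), Pow(105, Rational(1, 2)))), -1)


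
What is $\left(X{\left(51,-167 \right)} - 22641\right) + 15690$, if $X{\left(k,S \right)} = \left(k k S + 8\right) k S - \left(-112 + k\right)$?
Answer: $3699428713$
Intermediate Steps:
$X{\left(k,S \right)} = 112 - k + S k \left(8 + S k^{2}\right)$ ($X{\left(k,S \right)} = \left(k^{2} S + 8\right) k S - \left(-112 + k\right) = \left(S k^{2} + 8\right) k S - \left(-112 + k\right) = \left(8 + S k^{2}\right) k S - \left(-112 + k\right) = k \left(8 + S k^{2}\right) S - \left(-112 + k\right) = S k \left(8 + S k^{2}\right) - \left(-112 + k\right) = 112 - k + S k \left(8 + S k^{2}\right)$)
$\left(X{\left(51,-167 \right)} - 22641\right) + 15690 = \left(\left(112 - 51 + \left(-167\right)^{2} \cdot 51^{3} + 8 \left(-167\right) 51\right) - 22641\right) + 15690 = \left(\left(112 - 51 + 27889 \cdot 132651 - 68136\right) - 22641\right) + 15690 = \left(\left(112 - 51 + 3699503739 - 68136\right) - 22641\right) + 15690 = \left(3699435664 - 22641\right) + 15690 = 3699413023 + 15690 = 3699428713$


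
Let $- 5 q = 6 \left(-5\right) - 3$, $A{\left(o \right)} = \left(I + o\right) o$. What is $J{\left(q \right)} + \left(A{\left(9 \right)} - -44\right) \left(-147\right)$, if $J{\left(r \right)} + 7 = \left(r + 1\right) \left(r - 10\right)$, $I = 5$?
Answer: $- \frac{625571}{25} \approx -25023.0$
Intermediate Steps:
$A{\left(o \right)} = o \left(5 + o\right)$ ($A{\left(o \right)} = \left(5 + o\right) o = o \left(5 + o\right)$)
$q = \frac{33}{5}$ ($q = - \frac{6 \left(-5\right) - 3}{5} = - \frac{-30 - 3}{5} = \left(- \frac{1}{5}\right) \left(-33\right) = \frac{33}{5} \approx 6.6$)
$J{\left(r \right)} = -7 + \left(1 + r\right) \left(-10 + r\right)$ ($J{\left(r \right)} = -7 + \left(r + 1\right) \left(r - 10\right) = -7 + \left(1 + r\right) \left(-10 + r\right)$)
$J{\left(q \right)} + \left(A{\left(9 \right)} - -44\right) \left(-147\right) = \left(-17 + \left(\frac{33}{5}\right)^{2} - \frac{297}{5}\right) + \left(9 \left(5 + 9\right) - -44\right) \left(-147\right) = \left(-17 + \frac{1089}{25} - \frac{297}{5}\right) + \left(9 \cdot 14 + 44\right) \left(-147\right) = - \frac{821}{25} + \left(126 + 44\right) \left(-147\right) = - \frac{821}{25} + 170 \left(-147\right) = - \frac{821}{25} - 24990 = - \frac{625571}{25}$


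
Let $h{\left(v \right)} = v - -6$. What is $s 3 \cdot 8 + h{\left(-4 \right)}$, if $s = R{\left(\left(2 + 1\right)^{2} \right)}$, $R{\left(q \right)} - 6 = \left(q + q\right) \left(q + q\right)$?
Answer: $7922$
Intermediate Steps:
$R{\left(q \right)} = 6 + 4 q^{2}$ ($R{\left(q \right)} = 6 + \left(q + q\right) \left(q + q\right) = 6 + 2 q 2 q = 6 + 4 q^{2}$)
$s = 330$ ($s = 6 + 4 \left(\left(2 + 1\right)^{2}\right)^{2} = 6 + 4 \left(3^{2}\right)^{2} = 6 + 4 \cdot 9^{2} = 6 + 4 \cdot 81 = 6 + 324 = 330$)
$h{\left(v \right)} = 6 + v$ ($h{\left(v \right)} = v + 6 = 6 + v$)
$s 3 \cdot 8 + h{\left(-4 \right)} = 330 \cdot 3 \cdot 8 + \left(6 - 4\right) = 330 \cdot 24 + 2 = 7920 + 2 = 7922$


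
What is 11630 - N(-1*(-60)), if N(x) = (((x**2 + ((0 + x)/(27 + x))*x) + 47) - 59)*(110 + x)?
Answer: -17555570/29 ≈ -6.0536e+5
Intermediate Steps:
N(x) = (110 + x)*(-12 + x**2 + x**2/(27 + x)) (N(x) = (((x**2 + (x/(27 + x))*x) + 47) - 59)*(110 + x) = (((x**2 + x**2/(27 + x)) + 47) - 59)*(110 + x) = ((47 + x**2 + x**2/(27 + x)) - 59)*(110 + x) = (-12 + x**2 + x**2/(27 + x))*(110 + x) = (110 + x)*(-12 + x**2 + x**2/(27 + x)))
11630 - N(-1*(-60)) = 11630 - (-35640 + (-1*(-60))**4 - (-1644)*(-60) + 138*(-1*(-60))**3 + 3068*(-1*(-60))**2)/(27 - 1*(-60)) = 11630 - (-35640 + 60**4 - 1644*60 + 138*60**3 + 3068*60**2)/(27 + 60) = 11630 - (-35640 + 12960000 - 98640 + 138*216000 + 3068*3600)/87 = 11630 - (-35640 + 12960000 - 98640 + 29808000 + 11044800)/87 = 11630 - 53678520/87 = 11630 - 1*17892840/29 = 11630 - 17892840/29 = -17555570/29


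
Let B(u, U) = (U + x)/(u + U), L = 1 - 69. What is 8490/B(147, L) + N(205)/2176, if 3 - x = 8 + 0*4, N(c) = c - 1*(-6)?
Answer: -1459449557/158848 ≈ -9187.7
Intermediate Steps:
N(c) = 6 + c (N(c) = c + 6 = 6 + c)
L = -68
x = -5 (x = 3 - (8 + 0*4) = 3 - (8 + 0) = 3 - 1*8 = 3 - 8 = -5)
B(u, U) = (-5 + U)/(U + u) (B(u, U) = (U - 5)/(u + U) = (-5 + U)/(U + u))
8490/B(147, L) + N(205)/2176 = 8490/(((-5 - 68)/(-68 + 147))) + (6 + 205)/2176 = 8490/((-73/79)) + 211*(1/2176) = 8490/(((1/79)*(-73))) + 211/2176 = 8490/(-73/79) + 211/2176 = 8490*(-79/73) + 211/2176 = -670710/73 + 211/2176 = -1459449557/158848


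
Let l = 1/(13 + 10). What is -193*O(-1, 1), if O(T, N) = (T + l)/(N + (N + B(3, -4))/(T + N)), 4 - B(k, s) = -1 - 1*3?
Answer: 0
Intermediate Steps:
B(k, s) = 8 (B(k, s) = 4 - (-1 - 1*3) = 4 - (-1 - 3) = 4 - 1*(-4) = 4 + 4 = 8)
l = 1/23 ≈ 0.043478
O(T, N) = (1/23 + T)/(N + (8 + N)/(N + T)) (O(T, N) = (T + 1/23)/(N + (N + 8)/(T + N)) = (1/23 + T)/(N + (8 + N)/(N + T)))
-193*O(-1, 1) = -193*((-1)² + (1/23)*1 + (1/23)*(-1) + 1*(-1))/(8 + 1 + 1² + 1*(-1)) = -193*(1 + 1/23 - 1/23 - 1)/(8 + 1 + 1 - 1) = -193*0/9 = -193*0 = 0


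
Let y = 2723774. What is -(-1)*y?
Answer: 2723774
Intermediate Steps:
-(-1)*y = -(-1)*2723774 = -1*(-2723774) = 2723774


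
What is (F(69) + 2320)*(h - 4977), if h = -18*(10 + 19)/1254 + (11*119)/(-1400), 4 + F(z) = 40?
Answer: -6450947573/550 ≈ -1.1729e+7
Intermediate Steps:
F(z) = 36 (F(z) = -4 + 40 = 36)
h = -56483/41800 (h = -18*29*(1/1254) + 1309*(-1/1400) = -522*1/1254 - 187/200 = -87/209 - 187/200 = -56483/41800 ≈ -1.3513)
(F(69) + 2320)*(h - 4977) = (36 + 2320)*(-56483/41800 - 4977) = 2356*(-208095083/41800) = -6450947573/550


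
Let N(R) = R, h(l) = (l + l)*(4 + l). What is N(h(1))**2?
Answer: 100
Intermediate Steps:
h(l) = 2*l*(4 + l) (h(l) = (2*l)*(4 + l) = 2*l*(4 + l))
N(h(1))**2 = (2*1*(4 + 1))**2 = (2*1*5)**2 = 10**2 = 100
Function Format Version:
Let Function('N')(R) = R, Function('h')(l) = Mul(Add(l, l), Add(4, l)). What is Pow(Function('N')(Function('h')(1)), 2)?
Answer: 100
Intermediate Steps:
Function('h')(l) = Mul(2, l, Add(4, l)) (Function('h')(l) = Mul(Mul(2, l), Add(4, l)) = Mul(2, l, Add(4, l)))
Pow(Function('N')(Function('h')(1)), 2) = Pow(Mul(2, 1, Add(4, 1)), 2) = Pow(Mul(2, 1, 5), 2) = Pow(10, 2) = 100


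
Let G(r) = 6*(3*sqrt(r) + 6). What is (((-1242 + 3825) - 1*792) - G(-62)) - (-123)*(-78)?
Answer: -7839 - 18*I*sqrt(62) ≈ -7839.0 - 141.73*I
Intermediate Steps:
G(r) = 36 + 18*sqrt(r) (G(r) = 6*(6 + 3*sqrt(r)) = 36 + 18*sqrt(r))
(((-1242 + 3825) - 1*792) - G(-62)) - (-123)*(-78) = (((-1242 + 3825) - 1*792) - (36 + 18*sqrt(-62))) - (-123)*(-78) = ((2583 - 792) - (36 + 18*(I*sqrt(62)))) - 1*9594 = (1791 - (36 + 18*I*sqrt(62))) - 9594 = (1791 + (-36 - 18*I*sqrt(62))) - 9594 = (1755 - 18*I*sqrt(62)) - 9594 = -7839 - 18*I*sqrt(62)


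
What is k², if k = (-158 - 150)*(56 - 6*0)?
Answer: 297493504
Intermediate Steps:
k = -17248 (k = -308*(56 + 0) = -308*56 = -17248)
k² = (-17248)² = 297493504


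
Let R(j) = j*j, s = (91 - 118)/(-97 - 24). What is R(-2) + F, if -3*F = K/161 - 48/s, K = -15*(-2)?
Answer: 328814/4347 ≈ 75.642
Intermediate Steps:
K = 30
s = 27/121 (s = -27/(-121) = -27*(-1/121) = 27/121 ≈ 0.22314)
R(j) = j**2
F = 311426/4347 (F = -(30/161 - 48/27/121)/3 = -(30*(1/161) - 48*121/27)/3 = -(30/161 - 1936/9)/3 = -1/3*(-311426/1449) = 311426/4347 ≈ 71.642)
R(-2) + F = (-2)**2 + 311426/4347 = 4 + 311426/4347 = 328814/4347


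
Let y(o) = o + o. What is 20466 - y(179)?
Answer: 20108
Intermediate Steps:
y(o) = 2*o
20466 - y(179) = 20466 - 2*179 = 20466 - 1*358 = 20466 - 358 = 20108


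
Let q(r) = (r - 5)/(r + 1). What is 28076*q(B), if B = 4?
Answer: -28076/5 ≈ -5615.2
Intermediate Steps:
q(r) = (-5 + r)/(1 + r)
28076*q(B) = 28076*((-5 + 4)/(1 + 4)) = 28076*(-1/5) = 28076*((⅕)*(-1)) = 28076*(-⅕) = -28076/5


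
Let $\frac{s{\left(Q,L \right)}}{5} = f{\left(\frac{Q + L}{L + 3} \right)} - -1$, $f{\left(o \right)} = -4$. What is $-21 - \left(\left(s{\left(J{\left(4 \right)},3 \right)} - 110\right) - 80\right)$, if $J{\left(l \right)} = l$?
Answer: $184$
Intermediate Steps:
$s{\left(Q,L \right)} = -15$ ($s{\left(Q,L \right)} = 5 \left(-4 - -1\right) = 5 \left(-4 + 1\right) = 5 \left(-3\right) = -15$)
$-21 - \left(\left(s{\left(J{\left(4 \right)},3 \right)} - 110\right) - 80\right) = -21 - \left(\left(-15 - 110\right) - 80\right) = -21 - \left(-125 - 80\right) = -21 - -205 = -21 + 205 = 184$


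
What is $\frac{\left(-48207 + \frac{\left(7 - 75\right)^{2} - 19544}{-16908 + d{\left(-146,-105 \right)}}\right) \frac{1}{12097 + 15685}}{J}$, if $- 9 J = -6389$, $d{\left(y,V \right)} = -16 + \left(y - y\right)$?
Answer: $- \frac{1835640783}{750999106738} \approx -0.0024443$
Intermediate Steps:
$d{\left(y,V \right)} = -16$ ($d{\left(y,V \right)} = -16 + 0 = -16$)
$J = \frac{6389}{9}$ ($J = \left(- \frac{1}{9}\right) \left(-6389\right) = \frac{6389}{9} \approx 709.89$)
$\frac{\left(-48207 + \frac{\left(7 - 75\right)^{2} - 19544}{-16908 + d{\left(-146,-105 \right)}}\right) \frac{1}{12097 + 15685}}{J} = \frac{\left(-48207 + \frac{\left(7 - 75\right)^{2} - 19544}{-16908 - 16}\right) \frac{1}{12097 + 15685}}{\frac{6389}{9}} = \frac{-48207 + \frac{\left(-68\right)^{2} - 19544}{-16924}}{27782} \cdot \frac{9}{6389} = \left(-48207 + \left(4624 - 19544\right) \left(- \frac{1}{16924}\right)\right) \frac{1}{27782} \cdot \frac{9}{6389} = \left(-48207 - - \frac{3730}{4231}\right) \frac{1}{27782} \cdot \frac{9}{6389} = \left(-48207 + \frac{3730}{4231}\right) \frac{1}{27782} \cdot \frac{9}{6389} = \left(- \frac{203960087}{4231}\right) \frac{1}{27782} \cdot \frac{9}{6389} = \left(- \frac{203960087}{117545642}\right) \frac{9}{6389} = - \frac{1835640783}{750999106738}$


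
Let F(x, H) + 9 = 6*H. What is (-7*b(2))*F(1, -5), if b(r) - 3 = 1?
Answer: 1092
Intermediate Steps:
b(r) = 4 (b(r) = 3 + 1 = 4)
F(x, H) = -9 + 6*H
(-7*b(2))*F(1, -5) = (-7*4)*(-9 + 6*(-5)) = -28*(-9 - 30) = -28*(-39) = 1092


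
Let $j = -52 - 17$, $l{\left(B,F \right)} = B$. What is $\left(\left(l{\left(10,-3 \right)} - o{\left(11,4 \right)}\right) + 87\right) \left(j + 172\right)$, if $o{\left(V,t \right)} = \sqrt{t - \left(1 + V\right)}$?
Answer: $9991 - 206 i \sqrt{2} \approx 9991.0 - 291.33 i$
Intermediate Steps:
$j = -69$ ($j = -52 - 17 = -69$)
$o{\left(V,t \right)} = \sqrt{-1 + t - V}$
$\left(\left(l{\left(10,-3 \right)} - o{\left(11,4 \right)}\right) + 87\right) \left(j + 172\right) = \left(\left(10 - \sqrt{-1 + 4 - 11}\right) + 87\right) \left(-69 + 172\right) = \left(\left(10 - \sqrt{-1 + 4 - 11}\right) + 87\right) 103 = \left(\left(10 - \sqrt{-8}\right) + 87\right) 103 = \left(\left(10 - 2 i \sqrt{2}\right) + 87\right) 103 = \left(97 - 2 i \sqrt{2}\right) 103 = 9991 - 206 i \sqrt{2}$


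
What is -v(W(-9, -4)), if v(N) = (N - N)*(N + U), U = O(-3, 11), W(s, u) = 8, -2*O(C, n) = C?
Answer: 0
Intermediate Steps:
O(C, n) = -C/2
U = 3/2 (U = -½*(-3) = 3/2 ≈ 1.5000)
v(N) = 0 (v(N) = (N - N)*(N + 3/2) = 0*(3/2 + N) = 0)
-v(W(-9, -4)) = -1*0 = 0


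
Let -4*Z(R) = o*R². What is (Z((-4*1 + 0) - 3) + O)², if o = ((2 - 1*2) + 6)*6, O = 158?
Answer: 80089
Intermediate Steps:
o = 36 (o = ((2 - 2) + 6)*6 = (0 + 6)*6 = 6*6 = 36)
Z(R) = -9*R²
(Z((-4*1 + 0) - 3) + O)² = (-9*((-4*1 + 0) - 3)² + 158)² = (-9*((-4 + 0) - 3)² + 158)² = (-9*(-4 - 3)² + 158)² = (-9*(-7)² + 158)² = (-9*49 + 158)² = (-441 + 158)² = (-283)² = 80089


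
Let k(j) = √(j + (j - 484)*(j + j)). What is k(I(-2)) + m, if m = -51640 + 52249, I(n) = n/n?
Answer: 609 + I*√965 ≈ 609.0 + 31.064*I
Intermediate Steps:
I(n) = 1
k(j) = √(j + 2*j*(-484 + j)) (k(j) = √(j + (-484 + j)*(2*j)) = √(j + 2*j*(-484 + j)))
m = 609
k(I(-2)) + m = √(1*(-967 + 2*1)) + 609 = √(1*(-967 + 2)) + 609 = √(1*(-965)) + 609 = √(-965) + 609 = I*√965 + 609 = 609 + I*√965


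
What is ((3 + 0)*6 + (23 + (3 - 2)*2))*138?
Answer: 5934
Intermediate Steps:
((3 + 0)*6 + (23 + (3 - 2)*2))*138 = (3*6 + (23 + 1*2))*138 = (18 + (23 + 2))*138 = (18 + 25)*138 = 43*138 = 5934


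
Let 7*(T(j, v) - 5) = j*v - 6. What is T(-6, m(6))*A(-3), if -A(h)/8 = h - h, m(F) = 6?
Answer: 0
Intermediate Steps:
A(h) = 0 (A(h) = -8*(h - h) = -8*0 = 0)
T(j, v) = 29/7 + j*v/7 (T(j, v) = 5 + (j*v - 6)/7 = 5 + (-6 + j*v)/7 = 5 + (-6/7 + j*v/7) = 29/7 + j*v/7)
T(-6, m(6))*A(-3) = (29/7 + (⅐)*(-6)*6)*0 = (29/7 - 36/7)*0 = -1*0 = 0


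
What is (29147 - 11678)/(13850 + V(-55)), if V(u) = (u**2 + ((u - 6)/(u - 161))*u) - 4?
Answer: 3773304/3640781 ≈ 1.0364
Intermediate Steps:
V(u) = -4 + u**2 + u*(-6 + u)/(-161 + u) (V(u) = (u**2 + ((-6 + u)/(-161 + u))*u) - 4 = (u**2 + u*(-6 + u)/(-161 + u)) - 4 = -4 + u**2 + u*(-6 + u)/(-161 + u))
(29147 - 11678)/(13850 + V(-55)) = (29147 - 11678)/(13850 + (644 + (-55)**3 - 160*(-55)**2 - 10*(-55))/(-161 - 55)) = 17469/(13850 + (644 - 166375 - 160*3025 + 550)/(-216)) = 17469/(13850 - (644 - 166375 - 484000 + 550)/216) = 17469/(13850 - 1/216*(-649181)) = 17469/(13850 + 649181/216) = 17469/(3640781/216) = 17469*(216/3640781) = 3773304/3640781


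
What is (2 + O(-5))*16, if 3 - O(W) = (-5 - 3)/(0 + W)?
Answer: 272/5 ≈ 54.400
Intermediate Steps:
O(W) = 3 + 8/W (O(W) = 3 - (-5 - 3)/(0 + W) = 3 - (-8)/W = 3 + 8/W)
(2 + O(-5))*16 = (2 + (3 + 8/(-5)))*16 = (2 + (3 + 8*(-⅕)))*16 = (2 + (3 - 8/5))*16 = (2 + 7/5)*16 = (17/5)*16 = 272/5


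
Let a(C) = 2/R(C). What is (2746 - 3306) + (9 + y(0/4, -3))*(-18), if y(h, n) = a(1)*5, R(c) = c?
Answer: -902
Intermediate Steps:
a(C) = 2/C
y(h, n) = 10 (y(h, n) = (2/1)*5 = (2*1)*5 = 2*5 = 10)
(2746 - 3306) + (9 + y(0/4, -3))*(-18) = (2746 - 3306) + (9 + 10)*(-18) = -560 + 19*(-18) = -560 - 342 = -902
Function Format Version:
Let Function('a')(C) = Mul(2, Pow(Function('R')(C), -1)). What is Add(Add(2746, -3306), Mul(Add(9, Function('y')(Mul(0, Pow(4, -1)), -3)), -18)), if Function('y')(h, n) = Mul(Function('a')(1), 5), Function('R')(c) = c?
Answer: -902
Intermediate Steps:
Function('a')(C) = Mul(2, Pow(C, -1))
Function('y')(h, n) = 10 (Function('y')(h, n) = Mul(Mul(2, Pow(1, -1)), 5) = Mul(Mul(2, 1), 5) = Mul(2, 5) = 10)
Add(Add(2746, -3306), Mul(Add(9, Function('y')(Mul(0, Pow(4, -1)), -3)), -18)) = Add(Add(2746, -3306), Mul(Add(9, 10), -18)) = Add(-560, Mul(19, -18)) = Add(-560, -342) = -902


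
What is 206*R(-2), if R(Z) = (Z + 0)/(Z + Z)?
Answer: 103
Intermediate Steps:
R(Z) = ½ (R(Z) = Z/((2*Z)) = Z*(1/(2*Z)) = ½)
206*R(-2) = 206*(½) = 103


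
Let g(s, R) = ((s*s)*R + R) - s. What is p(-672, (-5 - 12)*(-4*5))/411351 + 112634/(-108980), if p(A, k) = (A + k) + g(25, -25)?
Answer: -24038275697/22414515990 ≈ -1.0724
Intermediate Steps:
g(s, R) = R - s + R*s² (g(s, R) = (s²*R + R) - s = (R*s² + R) - s = (R + R*s²) - s = R - s + R*s²)
p(A, k) = -15675 + A + k (p(A, k) = (A + k) + (-25 - 1*25 - 25*25²) = (A + k) + (-25 - 25 - 25*625) = (A + k) + (-25 - 25 - 15625) = (A + k) - 15675 = -15675 + A + k)
p(-672, (-5 - 12)*(-4*5))/411351 + 112634/(-108980) = (-15675 - 672 + (-5 - 12)*(-4*5))/411351 + 112634/(-108980) = (-15675 - 672 - 17*(-20))*(1/411351) + 112634*(-1/108980) = (-15675 - 672 + 340)*(1/411351) - 56317/54490 = -16007*1/411351 - 56317/54490 = -16007/411351 - 56317/54490 = -24038275697/22414515990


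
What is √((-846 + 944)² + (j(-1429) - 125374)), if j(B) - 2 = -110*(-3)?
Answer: I*√115438 ≈ 339.76*I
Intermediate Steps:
j(B) = 332 (j(B) = 2 - 110*(-3) = 2 + 330 = 332)
√((-846 + 944)² + (j(-1429) - 125374)) = √((-846 + 944)² + (332 - 125374)) = √(98² - 125042) = √(9604 - 125042) = √(-115438) = I*√115438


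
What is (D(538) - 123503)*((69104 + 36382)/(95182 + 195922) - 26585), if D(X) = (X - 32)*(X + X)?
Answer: -1628855397499681/145552 ≈ -1.1191e+10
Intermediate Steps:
D(X) = 2*X*(-32 + X) (D(X) = (-32 + X)*(2*X) = 2*X*(-32 + X))
(D(538) - 123503)*((69104 + 36382)/(95182 + 195922) - 26585) = (2*538*(-32 + 538) - 123503)*((69104 + 36382)/(95182 + 195922) - 26585) = (2*538*506 - 123503)*(105486/291104 - 26585) = (544456 - 123503)*(105486*(1/291104) - 26585) = 420953*(52743/145552 - 26585) = 420953*(-3869447177/145552) = -1628855397499681/145552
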